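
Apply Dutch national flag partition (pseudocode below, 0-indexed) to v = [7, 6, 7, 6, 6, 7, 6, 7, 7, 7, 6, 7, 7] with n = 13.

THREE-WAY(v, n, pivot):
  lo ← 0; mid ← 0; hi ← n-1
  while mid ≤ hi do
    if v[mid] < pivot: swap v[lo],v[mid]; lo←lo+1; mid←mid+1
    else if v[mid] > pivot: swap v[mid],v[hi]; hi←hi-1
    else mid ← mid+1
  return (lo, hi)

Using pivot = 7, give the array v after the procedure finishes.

lo=0 mid=0 hi=12
7=7: mid=1
6<7: swap(0,1), lo=1 mid=2 ⇒ [6, 7, 7, 6, 6, 7, 6, 7, 7, 7, 6, 7, 7]
7=7: mid=3
6<7: swap(1,3), lo=2 mid=4 ⇒ [6, 6, 7, 7, 6, 7, 6, 7, 7, 7, 6, 7, 7]
6<7: swap(2,4), lo=3 mid=5 ⇒ [6, 6, 6, 7, 7, 7, 6, 7, 7, 7, 6, 7, 7]
7=7: mid=6
6<7: swap(3,6), lo=4 mid=7 ⇒ [6, 6, 6, 6, 7, 7, 7, 7, 7, 7, 6, 7, 7]
7=7: mid=8
7=7: mid=9
7=7: mid=10
6<7: swap(4,10), lo=5 mid=11 ⇒ [6, 6, 6, 6, 6, 7, 7, 7, 7, 7, 7, 7, 7]
7=7: mid=12
7=7: mid=13
done. lo=5 hi=12; v=[6, 6, 6, 6, 6, 7, 7, 7, 7, 7, 7, 7, 7]

[6, 6, 6, 6, 6, 7, 7, 7, 7, 7, 7, 7, 7]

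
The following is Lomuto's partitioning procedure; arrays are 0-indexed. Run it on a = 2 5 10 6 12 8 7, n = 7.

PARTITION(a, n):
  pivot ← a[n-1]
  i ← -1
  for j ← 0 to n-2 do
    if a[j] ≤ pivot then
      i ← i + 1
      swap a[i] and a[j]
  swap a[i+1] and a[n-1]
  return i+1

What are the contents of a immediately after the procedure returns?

pivot = a[6] = 7; i = -1
j=0: a[0]=2 ≤ 7 → i=0, swap a[0],a[0] (no change) → 2 5 10 6 12 8 7
j=1: a[1]=5 ≤ 7 → i=1, swap a[1],a[1] (no change) → 2 5 10 6 12 8 7
j=2: a[2]=10 > 7 → no swap
j=3: a[3]=6 ≤ 7 → i=2, swap a[2],a[3] → 2 5 6 10 12 8 7
j=4: a[4]=12 > 7 → no swap
j=5: a[5]=8 > 7 → no swap
final swap a[3],a[6] → 2 5 6 7 12 8 10; return 3

2 5 6 7 12 8 10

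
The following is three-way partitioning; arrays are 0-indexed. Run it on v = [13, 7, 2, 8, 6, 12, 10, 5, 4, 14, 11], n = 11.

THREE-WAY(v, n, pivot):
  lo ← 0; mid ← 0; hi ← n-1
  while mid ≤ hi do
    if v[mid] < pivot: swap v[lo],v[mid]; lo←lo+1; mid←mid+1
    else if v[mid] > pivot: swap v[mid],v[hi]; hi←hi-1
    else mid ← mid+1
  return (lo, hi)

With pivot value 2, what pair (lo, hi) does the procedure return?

(0, 0)

pivot = 2; lo=0, mid=0, hi=10
v[mid]=13>2: swap v[0],v[10]; hi=9 → [11, 7, 2, 8, 6, 12, 10, 5, 4, 14, 13]
v[mid]=11>2: swap v[0],v[9]; hi=8 → [14, 7, 2, 8, 6, 12, 10, 5, 4, 11, 13]
v[mid]=14>2: swap v[0],v[8]; hi=7 → [4, 7, 2, 8, 6, 12, 10, 5, 14, 11, 13]
v[mid]=4>2: swap v[0],v[7]; hi=6 → [5, 7, 2, 8, 6, 12, 10, 4, 14, 11, 13]
v[mid]=5>2: swap v[0],v[6]; hi=5 → [10, 7, 2, 8, 6, 12, 5, 4, 14, 11, 13]
v[mid]=10>2: swap v[0],v[5]; hi=4 → [12, 7, 2, 8, 6, 10, 5, 4, 14, 11, 13]
v[mid]=12>2: swap v[0],v[4]; hi=3 → [6, 7, 2, 8, 12, 10, 5, 4, 14, 11, 13]
v[mid]=6>2: swap v[0],v[3]; hi=2 → [8, 7, 2, 6, 12, 10, 5, 4, 14, 11, 13]
v[mid]=8>2: swap v[0],v[2]; hi=1 → [2, 7, 8, 6, 12, 10, 5, 4, 14, 11, 13]
v[mid]=2=2: mid=1
v[mid]=7>2: swap v[1],v[1]; hi=0 → [2, 7, 8, 6, 12, 10, 5, 4, 14, 11, 13]
end: lo=0, hi=0; v = [2, 7, 8, 6, 12, 10, 5, 4, 14, 11, 13]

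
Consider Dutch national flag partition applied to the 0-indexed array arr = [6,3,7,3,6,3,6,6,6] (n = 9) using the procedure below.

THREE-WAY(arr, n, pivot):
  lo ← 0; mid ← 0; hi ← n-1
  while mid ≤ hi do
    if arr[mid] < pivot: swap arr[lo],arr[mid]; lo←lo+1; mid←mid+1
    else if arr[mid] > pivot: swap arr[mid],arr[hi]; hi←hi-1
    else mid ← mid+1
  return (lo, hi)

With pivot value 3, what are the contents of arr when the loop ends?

[3,3,3,6,7,6,6,6,6]

pivot = 3; lo=0, mid=0, hi=8
arr[mid]=6>3: swap arr[0],arr[8]; hi=7 → [6,3,7,3,6,3,6,6,6]
arr[mid]=6>3: swap arr[0],arr[7]; hi=6 → [6,3,7,3,6,3,6,6,6]
arr[mid]=6>3: swap arr[0],arr[6]; hi=5 → [6,3,7,3,6,3,6,6,6]
arr[mid]=6>3: swap arr[0],arr[5]; hi=4 → [3,3,7,3,6,6,6,6,6]
arr[mid]=3=3: mid=1
arr[mid]=3=3: mid=2
arr[mid]=7>3: swap arr[2],arr[4]; hi=3 → [3,3,6,3,7,6,6,6,6]
arr[mid]=6>3: swap arr[2],arr[3]; hi=2 → [3,3,3,6,7,6,6,6,6]
arr[mid]=3=3: mid=3
end: lo=0, hi=2; arr = [3,3,3,6,7,6,6,6,6]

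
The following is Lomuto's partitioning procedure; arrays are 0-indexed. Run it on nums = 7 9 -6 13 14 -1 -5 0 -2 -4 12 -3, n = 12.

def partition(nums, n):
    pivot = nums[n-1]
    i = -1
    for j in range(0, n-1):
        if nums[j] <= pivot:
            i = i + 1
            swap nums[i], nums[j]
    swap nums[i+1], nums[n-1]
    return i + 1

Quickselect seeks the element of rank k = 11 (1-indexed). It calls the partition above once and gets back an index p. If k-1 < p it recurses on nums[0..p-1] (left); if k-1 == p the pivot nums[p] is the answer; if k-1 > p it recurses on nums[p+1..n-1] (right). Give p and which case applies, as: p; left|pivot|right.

pivot=-3, i=-1
j=0: 7>-3, skip
j=1: 9>-3, skip
j=2: -6≤-3, i=0, swap(0,2) ⇒ -6 9 7 13 14 -1 -5 0 -2 -4 12 -3
j=3: 13>-3, skip
j=4: 14>-3, skip
j=5: -1>-3, skip
j=6: -5≤-3, i=1, swap(1,6) ⇒ -6 -5 7 13 14 -1 9 0 -2 -4 12 -3
j=7: 0>-3, skip
j=8: -2>-3, skip
j=9: -4≤-3, i=2, swap(2,9) ⇒ -6 -5 -4 13 14 -1 9 0 -2 7 12 -3
j=10: 12>-3, skip
swap(3,11) ⇒ -6 -5 -4 -3 14 -1 9 0 -2 7 12 13; return 3
p = 3; k-1 = 10 > 3 ⇒ right

3; right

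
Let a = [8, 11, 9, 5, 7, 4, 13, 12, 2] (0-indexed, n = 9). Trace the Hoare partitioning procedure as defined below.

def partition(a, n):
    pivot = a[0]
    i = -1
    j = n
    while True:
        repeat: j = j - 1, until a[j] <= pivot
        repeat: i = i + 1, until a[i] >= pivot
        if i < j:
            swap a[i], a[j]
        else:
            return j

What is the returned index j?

3

pivot = a[0] = 8; i = -1, j = 9
j→8 (a[8]=2≤8), i→0 (a[0]=8≥8); i<j, swap → [2, 11, 9, 5, 7, 4, 13, 12, 8]
j→5 (a[5]=4≤8), i→1 (a[1]=11≥8); i<j, swap → [2, 4, 9, 5, 7, 11, 13, 12, 8]
j→4 (a[4]=7≤8), i→2 (a[2]=9≥8); i<j, swap → [2, 4, 7, 5, 9, 11, 13, 12, 8]
j→3, i→4; i≥j, return j=3. a = [2, 4, 7, 5, 9, 11, 13, 12, 8]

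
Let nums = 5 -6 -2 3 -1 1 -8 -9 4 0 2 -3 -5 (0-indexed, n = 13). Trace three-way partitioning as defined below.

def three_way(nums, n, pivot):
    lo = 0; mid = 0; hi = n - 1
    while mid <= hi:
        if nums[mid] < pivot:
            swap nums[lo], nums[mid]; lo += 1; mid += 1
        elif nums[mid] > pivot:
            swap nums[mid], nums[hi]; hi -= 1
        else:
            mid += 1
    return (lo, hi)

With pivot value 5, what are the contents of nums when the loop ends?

lo=0 mid=0 hi=12
5=5: mid=1
-6<5: swap(0,1), lo=1 mid=2 ⇒ -6 5 -2 3 -1 1 -8 -9 4 0 2 -3 -5
-2<5: swap(1,2), lo=2 mid=3 ⇒ -6 -2 5 3 -1 1 -8 -9 4 0 2 -3 -5
3<5: swap(2,3), lo=3 mid=4 ⇒ -6 -2 3 5 -1 1 -8 -9 4 0 2 -3 -5
-1<5: swap(3,4), lo=4 mid=5 ⇒ -6 -2 3 -1 5 1 -8 -9 4 0 2 -3 -5
1<5: swap(4,5), lo=5 mid=6 ⇒ -6 -2 3 -1 1 5 -8 -9 4 0 2 -3 -5
-8<5: swap(5,6), lo=6 mid=7 ⇒ -6 -2 3 -1 1 -8 5 -9 4 0 2 -3 -5
-9<5: swap(6,7), lo=7 mid=8 ⇒ -6 -2 3 -1 1 -8 -9 5 4 0 2 -3 -5
4<5: swap(7,8), lo=8 mid=9 ⇒ -6 -2 3 -1 1 -8 -9 4 5 0 2 -3 -5
0<5: swap(8,9), lo=9 mid=10 ⇒ -6 -2 3 -1 1 -8 -9 4 0 5 2 -3 -5
2<5: swap(9,10), lo=10 mid=11 ⇒ -6 -2 3 -1 1 -8 -9 4 0 2 5 -3 -5
-3<5: swap(10,11), lo=11 mid=12 ⇒ -6 -2 3 -1 1 -8 -9 4 0 2 -3 5 -5
-5<5: swap(11,12), lo=12 mid=13 ⇒ -6 -2 3 -1 1 -8 -9 4 0 2 -3 -5 5
done. lo=12 hi=12; nums=-6 -2 3 -1 1 -8 -9 4 0 2 -3 -5 5

-6 -2 3 -1 1 -8 -9 4 0 2 -3 -5 5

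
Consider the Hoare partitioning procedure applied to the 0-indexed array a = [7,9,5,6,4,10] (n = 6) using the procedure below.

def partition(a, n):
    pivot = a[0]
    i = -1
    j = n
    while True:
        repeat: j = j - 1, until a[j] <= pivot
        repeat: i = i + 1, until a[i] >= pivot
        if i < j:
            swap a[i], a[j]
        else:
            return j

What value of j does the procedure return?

2

pivot = a[0] = 7; i = -1, j = 6
j→4 (a[4]=4≤7), i→0 (a[0]=7≥7); i<j, swap → [4,9,5,6,7,10]
j→3 (a[3]=6≤7), i→1 (a[1]=9≥7); i<j, swap → [4,6,5,9,7,10]
j→2, i→3; i≥j, return j=2. a = [4,6,5,9,7,10]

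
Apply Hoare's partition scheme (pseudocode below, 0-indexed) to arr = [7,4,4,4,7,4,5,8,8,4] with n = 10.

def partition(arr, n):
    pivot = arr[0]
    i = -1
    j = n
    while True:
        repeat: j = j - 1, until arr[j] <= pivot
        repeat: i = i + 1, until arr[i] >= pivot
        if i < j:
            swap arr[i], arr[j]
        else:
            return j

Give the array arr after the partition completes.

[4,4,4,4,5,4,7,8,8,7]

pivot=7
j stops at 9 (4), i stops at 0 (7); swap ⇒ [4,4,4,4,7,4,5,8,8,7]
j stops at 6 (5), i stops at 4 (7); swap ⇒ [4,4,4,4,5,4,7,8,8,7]
j stops at 5, i stops at 6; i≥j ⇒ return 5. arr=[4,4,4,4,5,4,7,8,8,7]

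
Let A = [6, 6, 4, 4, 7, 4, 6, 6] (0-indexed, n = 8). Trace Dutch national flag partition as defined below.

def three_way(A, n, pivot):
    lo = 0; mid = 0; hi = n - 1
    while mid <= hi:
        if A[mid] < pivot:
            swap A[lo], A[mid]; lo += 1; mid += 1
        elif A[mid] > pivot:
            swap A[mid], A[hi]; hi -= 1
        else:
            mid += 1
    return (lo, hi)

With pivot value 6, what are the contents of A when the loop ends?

[4, 4, 4, 6, 6, 6, 6, 7]

lo=0 mid=0 hi=7
6=6: mid=1
6=6: mid=2
4<6: swap(0,2), lo=1 mid=3 ⇒ [4, 6, 6, 4, 7, 4, 6, 6]
4<6: swap(1,3), lo=2 mid=4 ⇒ [4, 4, 6, 6, 7, 4, 6, 6]
7>6: swap(4,7), hi=6 ⇒ [4, 4, 6, 6, 6, 4, 6, 7]
6=6: mid=5
4<6: swap(2,5), lo=3 mid=6 ⇒ [4, 4, 4, 6, 6, 6, 6, 7]
6=6: mid=7
done. lo=3 hi=6; A=[4, 4, 4, 6, 6, 6, 6, 7]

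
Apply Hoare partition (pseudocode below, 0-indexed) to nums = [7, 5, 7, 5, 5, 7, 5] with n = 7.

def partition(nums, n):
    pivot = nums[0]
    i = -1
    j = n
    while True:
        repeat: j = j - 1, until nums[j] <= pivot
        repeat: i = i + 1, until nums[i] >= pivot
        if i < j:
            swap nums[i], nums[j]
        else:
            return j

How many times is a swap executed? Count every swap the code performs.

pivot = nums[0] = 7; i = -1, j = 7
j→6 (nums[6]=5≤7), i→0 (nums[0]=7≥7); i<j, swap → [5, 5, 7, 5, 5, 7, 7]
j→5 (nums[5]=7≤7), i→2 (nums[2]=7≥7); i<j, swap → [5, 5, 7, 5, 5, 7, 7]
j→4, i→5; i≥j, return j=4. nums = [5, 5, 7, 5, 5, 7, 7]

2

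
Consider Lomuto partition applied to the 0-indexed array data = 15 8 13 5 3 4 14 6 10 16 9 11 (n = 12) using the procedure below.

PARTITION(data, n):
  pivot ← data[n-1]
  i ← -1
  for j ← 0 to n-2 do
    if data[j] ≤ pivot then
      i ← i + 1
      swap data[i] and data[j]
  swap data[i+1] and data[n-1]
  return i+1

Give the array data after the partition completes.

pivot = data[11] = 11; i = -1
j=0: data[0]=15 > 11 → no swap
j=1: data[1]=8 ≤ 11 → i=0, swap data[0],data[1] → 8 15 13 5 3 4 14 6 10 16 9 11
j=2: data[2]=13 > 11 → no swap
j=3: data[3]=5 ≤ 11 → i=1, swap data[1],data[3] → 8 5 13 15 3 4 14 6 10 16 9 11
j=4: data[4]=3 ≤ 11 → i=2, swap data[2],data[4] → 8 5 3 15 13 4 14 6 10 16 9 11
j=5: data[5]=4 ≤ 11 → i=3, swap data[3],data[5] → 8 5 3 4 13 15 14 6 10 16 9 11
j=6: data[6]=14 > 11 → no swap
j=7: data[7]=6 ≤ 11 → i=4, swap data[4],data[7] → 8 5 3 4 6 15 14 13 10 16 9 11
j=8: data[8]=10 ≤ 11 → i=5, swap data[5],data[8] → 8 5 3 4 6 10 14 13 15 16 9 11
j=9: data[9]=16 > 11 → no swap
j=10: data[10]=9 ≤ 11 → i=6, swap data[6],data[10] → 8 5 3 4 6 10 9 13 15 16 14 11
final swap data[7],data[11] → 8 5 3 4 6 10 9 11 15 16 14 13; return 7

8 5 3 4 6 10 9 11 15 16 14 13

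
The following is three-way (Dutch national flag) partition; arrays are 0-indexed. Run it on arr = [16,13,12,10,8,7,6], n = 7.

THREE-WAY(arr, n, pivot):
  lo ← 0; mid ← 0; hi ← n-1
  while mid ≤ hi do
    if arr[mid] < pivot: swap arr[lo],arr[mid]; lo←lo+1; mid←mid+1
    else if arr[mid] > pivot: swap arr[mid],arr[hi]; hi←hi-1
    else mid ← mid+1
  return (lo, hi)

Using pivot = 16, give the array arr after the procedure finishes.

[13,12,10,8,7,6,16]

lo=0 mid=0 hi=6
16=16: mid=1
13<16: swap(0,1), lo=1 mid=2 ⇒ [13,16,12,10,8,7,6]
12<16: swap(1,2), lo=2 mid=3 ⇒ [13,12,16,10,8,7,6]
10<16: swap(2,3), lo=3 mid=4 ⇒ [13,12,10,16,8,7,6]
8<16: swap(3,4), lo=4 mid=5 ⇒ [13,12,10,8,16,7,6]
7<16: swap(4,5), lo=5 mid=6 ⇒ [13,12,10,8,7,16,6]
6<16: swap(5,6), lo=6 mid=7 ⇒ [13,12,10,8,7,6,16]
done. lo=6 hi=6; arr=[13,12,10,8,7,6,16]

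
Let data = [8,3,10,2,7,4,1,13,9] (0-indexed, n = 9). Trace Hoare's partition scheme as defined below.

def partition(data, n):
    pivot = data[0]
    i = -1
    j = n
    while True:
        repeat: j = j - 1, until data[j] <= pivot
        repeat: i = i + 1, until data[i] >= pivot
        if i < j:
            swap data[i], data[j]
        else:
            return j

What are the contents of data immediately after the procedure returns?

[1,3,4,2,7,10,8,13,9]

pivot=8
j stops at 6 (1), i stops at 0 (8); swap ⇒ [1,3,10,2,7,4,8,13,9]
j stops at 5 (4), i stops at 2 (10); swap ⇒ [1,3,4,2,7,10,8,13,9]
j stops at 4, i stops at 5; i≥j ⇒ return 4. data=[1,3,4,2,7,10,8,13,9]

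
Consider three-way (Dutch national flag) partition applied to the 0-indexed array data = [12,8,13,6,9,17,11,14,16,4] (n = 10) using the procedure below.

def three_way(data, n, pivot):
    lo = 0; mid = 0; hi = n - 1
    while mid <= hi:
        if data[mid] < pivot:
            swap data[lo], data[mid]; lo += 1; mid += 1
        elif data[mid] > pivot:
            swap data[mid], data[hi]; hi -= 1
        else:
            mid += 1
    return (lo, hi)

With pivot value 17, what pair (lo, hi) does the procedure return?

(9, 9)

pivot = 17; lo=0, mid=0, hi=9
data[mid]=12<17: swap data[0],data[0]; lo=1,mid=1 → [12,8,13,6,9,17,11,14,16,4]
data[mid]=8<17: swap data[1],data[1]; lo=2,mid=2 → [12,8,13,6,9,17,11,14,16,4]
data[mid]=13<17: swap data[2],data[2]; lo=3,mid=3 → [12,8,13,6,9,17,11,14,16,4]
data[mid]=6<17: swap data[3],data[3]; lo=4,mid=4 → [12,8,13,6,9,17,11,14,16,4]
data[mid]=9<17: swap data[4],data[4]; lo=5,mid=5 → [12,8,13,6,9,17,11,14,16,4]
data[mid]=17=17: mid=6
data[mid]=11<17: swap data[5],data[6]; lo=6,mid=7 → [12,8,13,6,9,11,17,14,16,4]
data[mid]=14<17: swap data[6],data[7]; lo=7,mid=8 → [12,8,13,6,9,11,14,17,16,4]
data[mid]=16<17: swap data[7],data[8]; lo=8,mid=9 → [12,8,13,6,9,11,14,16,17,4]
data[mid]=4<17: swap data[8],data[9]; lo=9,mid=10 → [12,8,13,6,9,11,14,16,4,17]
end: lo=9, hi=9; data = [12,8,13,6,9,11,14,16,4,17]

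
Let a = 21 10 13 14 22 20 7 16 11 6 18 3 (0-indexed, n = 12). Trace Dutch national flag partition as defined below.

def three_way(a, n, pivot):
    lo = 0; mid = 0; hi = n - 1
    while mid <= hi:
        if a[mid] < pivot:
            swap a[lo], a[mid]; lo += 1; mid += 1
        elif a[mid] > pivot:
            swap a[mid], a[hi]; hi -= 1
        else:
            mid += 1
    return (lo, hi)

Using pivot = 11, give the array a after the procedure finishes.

3 10 6 7 11 20 16 22 14 18 13 21

pivot = 11; lo=0, mid=0, hi=11
a[mid]=21>11: swap a[0],a[11]; hi=10 → 3 10 13 14 22 20 7 16 11 6 18 21
a[mid]=3<11: swap a[0],a[0]; lo=1,mid=1 → 3 10 13 14 22 20 7 16 11 6 18 21
a[mid]=10<11: swap a[1],a[1]; lo=2,mid=2 → 3 10 13 14 22 20 7 16 11 6 18 21
a[mid]=13>11: swap a[2],a[10]; hi=9 → 3 10 18 14 22 20 7 16 11 6 13 21
a[mid]=18>11: swap a[2],a[9]; hi=8 → 3 10 6 14 22 20 7 16 11 18 13 21
a[mid]=6<11: swap a[2],a[2]; lo=3,mid=3 → 3 10 6 14 22 20 7 16 11 18 13 21
a[mid]=14>11: swap a[3],a[8]; hi=7 → 3 10 6 11 22 20 7 16 14 18 13 21
a[mid]=11=11: mid=4
a[mid]=22>11: swap a[4],a[7]; hi=6 → 3 10 6 11 16 20 7 22 14 18 13 21
a[mid]=16>11: swap a[4],a[6]; hi=5 → 3 10 6 11 7 20 16 22 14 18 13 21
a[mid]=7<11: swap a[3],a[4]; lo=4,mid=5 → 3 10 6 7 11 20 16 22 14 18 13 21
a[mid]=20>11: swap a[5],a[5]; hi=4 → 3 10 6 7 11 20 16 22 14 18 13 21
end: lo=4, hi=4; a = 3 10 6 7 11 20 16 22 14 18 13 21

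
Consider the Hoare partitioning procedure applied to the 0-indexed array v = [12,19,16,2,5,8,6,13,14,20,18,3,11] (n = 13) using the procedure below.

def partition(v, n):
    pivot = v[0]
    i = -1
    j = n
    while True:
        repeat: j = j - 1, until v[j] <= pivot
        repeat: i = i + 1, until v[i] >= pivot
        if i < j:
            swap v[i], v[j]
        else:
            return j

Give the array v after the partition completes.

[11,3,6,2,5,8,16,13,14,20,18,19,12]

pivot = v[0] = 12; i = -1, j = 13
j→12 (v[12]=11≤12), i→0 (v[0]=12≥12); i<j, swap → [11,19,16,2,5,8,6,13,14,20,18,3,12]
j→11 (v[11]=3≤12), i→1 (v[1]=19≥12); i<j, swap → [11,3,16,2,5,8,6,13,14,20,18,19,12]
j→6 (v[6]=6≤12), i→2 (v[2]=16≥12); i<j, swap → [11,3,6,2,5,8,16,13,14,20,18,19,12]
j→5, i→6; i≥j, return j=5. v = [11,3,6,2,5,8,16,13,14,20,18,19,12]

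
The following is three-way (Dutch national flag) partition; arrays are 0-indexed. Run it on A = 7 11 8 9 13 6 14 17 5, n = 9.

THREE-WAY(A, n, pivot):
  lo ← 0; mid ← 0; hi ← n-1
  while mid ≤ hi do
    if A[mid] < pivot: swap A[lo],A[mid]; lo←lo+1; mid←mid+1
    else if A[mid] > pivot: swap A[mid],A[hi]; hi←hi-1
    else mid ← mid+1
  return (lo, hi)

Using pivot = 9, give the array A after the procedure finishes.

7 5 8 6 9 14 17 13 11

lo=0 mid=0 hi=8
7<9: swap(0,0), lo=1 mid=1 ⇒ 7 11 8 9 13 6 14 17 5
11>9: swap(1,8), hi=7 ⇒ 7 5 8 9 13 6 14 17 11
5<9: swap(1,1), lo=2 mid=2 ⇒ 7 5 8 9 13 6 14 17 11
8<9: swap(2,2), lo=3 mid=3 ⇒ 7 5 8 9 13 6 14 17 11
9=9: mid=4
13>9: swap(4,7), hi=6 ⇒ 7 5 8 9 17 6 14 13 11
17>9: swap(4,6), hi=5 ⇒ 7 5 8 9 14 6 17 13 11
14>9: swap(4,5), hi=4 ⇒ 7 5 8 9 6 14 17 13 11
6<9: swap(3,4), lo=4 mid=5 ⇒ 7 5 8 6 9 14 17 13 11
done. lo=4 hi=4; A=7 5 8 6 9 14 17 13 11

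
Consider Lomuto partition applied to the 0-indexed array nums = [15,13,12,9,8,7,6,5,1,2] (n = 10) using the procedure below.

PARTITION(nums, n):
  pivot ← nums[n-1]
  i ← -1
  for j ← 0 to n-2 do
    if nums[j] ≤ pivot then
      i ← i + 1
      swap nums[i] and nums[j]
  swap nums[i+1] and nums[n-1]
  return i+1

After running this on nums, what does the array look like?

pivot = nums[9] = 2; i = -1
j=0: nums[0]=15 > 2 → no swap
j=1: nums[1]=13 > 2 → no swap
j=2: nums[2]=12 > 2 → no swap
j=3: nums[3]=9 > 2 → no swap
j=4: nums[4]=8 > 2 → no swap
j=5: nums[5]=7 > 2 → no swap
j=6: nums[6]=6 > 2 → no swap
j=7: nums[7]=5 > 2 → no swap
j=8: nums[8]=1 ≤ 2 → i=0, swap nums[0],nums[8] → [1,13,12,9,8,7,6,5,15,2]
final swap nums[1],nums[9] → [1,2,12,9,8,7,6,5,15,13]; return 1

[1,2,12,9,8,7,6,5,15,13]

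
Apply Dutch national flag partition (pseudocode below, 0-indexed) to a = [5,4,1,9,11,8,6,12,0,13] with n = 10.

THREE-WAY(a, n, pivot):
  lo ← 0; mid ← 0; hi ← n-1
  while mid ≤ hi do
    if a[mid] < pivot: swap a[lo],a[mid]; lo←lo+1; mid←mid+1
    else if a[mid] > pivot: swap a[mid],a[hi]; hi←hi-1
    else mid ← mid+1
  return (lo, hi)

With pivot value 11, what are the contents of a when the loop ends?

pivot = 11; lo=0, mid=0, hi=9
a[mid]=5<11: swap a[0],a[0]; lo=1,mid=1 → [5,4,1,9,11,8,6,12,0,13]
a[mid]=4<11: swap a[1],a[1]; lo=2,mid=2 → [5,4,1,9,11,8,6,12,0,13]
a[mid]=1<11: swap a[2],a[2]; lo=3,mid=3 → [5,4,1,9,11,8,6,12,0,13]
a[mid]=9<11: swap a[3],a[3]; lo=4,mid=4 → [5,4,1,9,11,8,6,12,0,13]
a[mid]=11=11: mid=5
a[mid]=8<11: swap a[4],a[5]; lo=5,mid=6 → [5,4,1,9,8,11,6,12,0,13]
a[mid]=6<11: swap a[5],a[6]; lo=6,mid=7 → [5,4,1,9,8,6,11,12,0,13]
a[mid]=12>11: swap a[7],a[9]; hi=8 → [5,4,1,9,8,6,11,13,0,12]
a[mid]=13>11: swap a[7],a[8]; hi=7 → [5,4,1,9,8,6,11,0,13,12]
a[mid]=0<11: swap a[6],a[7]; lo=7,mid=8 → [5,4,1,9,8,6,0,11,13,12]
end: lo=7, hi=7; a = [5,4,1,9,8,6,0,11,13,12]

[5,4,1,9,8,6,0,11,13,12]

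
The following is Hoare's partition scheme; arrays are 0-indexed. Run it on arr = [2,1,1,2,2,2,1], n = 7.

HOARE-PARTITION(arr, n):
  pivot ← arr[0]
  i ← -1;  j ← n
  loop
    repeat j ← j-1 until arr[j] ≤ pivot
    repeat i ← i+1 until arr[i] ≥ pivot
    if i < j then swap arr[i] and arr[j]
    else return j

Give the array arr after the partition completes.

[1,1,1,2,2,2,2]

pivot = arr[0] = 2; i = -1, j = 7
j→6 (arr[6]=1≤2), i→0 (arr[0]=2≥2); i<j, swap → [1,1,1,2,2,2,2]
j→5 (arr[5]=2≤2), i→3 (arr[3]=2≥2); i<j, swap → [1,1,1,2,2,2,2]
j→4, i→4; i≥j, return j=4. arr = [1,1,1,2,2,2,2]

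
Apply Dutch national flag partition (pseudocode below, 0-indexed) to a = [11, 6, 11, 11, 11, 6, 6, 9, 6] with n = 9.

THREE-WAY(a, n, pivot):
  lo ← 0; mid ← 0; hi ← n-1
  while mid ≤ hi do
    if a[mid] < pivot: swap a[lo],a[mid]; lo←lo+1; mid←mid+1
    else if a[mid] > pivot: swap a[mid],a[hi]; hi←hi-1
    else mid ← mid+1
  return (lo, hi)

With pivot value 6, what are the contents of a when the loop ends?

[6, 6, 6, 6, 11, 11, 9, 11, 11]

pivot = 6; lo=0, mid=0, hi=8
a[mid]=11>6: swap a[0],a[8]; hi=7 → [6, 6, 11, 11, 11, 6, 6, 9, 11]
a[mid]=6=6: mid=1
a[mid]=6=6: mid=2
a[mid]=11>6: swap a[2],a[7]; hi=6 → [6, 6, 9, 11, 11, 6, 6, 11, 11]
a[mid]=9>6: swap a[2],a[6]; hi=5 → [6, 6, 6, 11, 11, 6, 9, 11, 11]
a[mid]=6=6: mid=3
a[mid]=11>6: swap a[3],a[5]; hi=4 → [6, 6, 6, 6, 11, 11, 9, 11, 11]
a[mid]=6=6: mid=4
a[mid]=11>6: swap a[4],a[4]; hi=3 → [6, 6, 6, 6, 11, 11, 9, 11, 11]
end: lo=0, hi=3; a = [6, 6, 6, 6, 11, 11, 9, 11, 11]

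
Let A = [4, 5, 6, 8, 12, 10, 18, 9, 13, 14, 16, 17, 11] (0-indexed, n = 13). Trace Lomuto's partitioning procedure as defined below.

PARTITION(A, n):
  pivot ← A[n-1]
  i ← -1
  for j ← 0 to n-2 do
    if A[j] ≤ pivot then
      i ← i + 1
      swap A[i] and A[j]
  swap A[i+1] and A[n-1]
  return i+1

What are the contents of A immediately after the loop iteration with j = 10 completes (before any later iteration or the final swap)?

pivot=11, i=-1
j=0: 4≤11, i=0, swap(0,0) ⇒ [4, 5, 6, 8, 12, 10, 18, 9, 13, 14, 16, 17, 11]
j=1: 5≤11, i=1, swap(1,1) ⇒ [4, 5, 6, 8, 12, 10, 18, 9, 13, 14, 16, 17, 11]
j=2: 6≤11, i=2, swap(2,2) ⇒ [4, 5, 6, 8, 12, 10, 18, 9, 13, 14, 16, 17, 11]
j=3: 8≤11, i=3, swap(3,3) ⇒ [4, 5, 6, 8, 12, 10, 18, 9, 13, 14, 16, 17, 11]
j=4: 12>11, skip
j=5: 10≤11, i=4, swap(4,5) ⇒ [4, 5, 6, 8, 10, 12, 18, 9, 13, 14, 16, 17, 11]
j=6: 18>11, skip
j=7: 9≤11, i=5, swap(5,7) ⇒ [4, 5, 6, 8, 10, 9, 18, 12, 13, 14, 16, 17, 11]
j=8: 13>11, skip
j=9: 14>11, skip
j=10: 16>11, skip
(after j=10) A = [4, 5, 6, 8, 10, 9, 18, 12, 13, 14, 16, 17, 11]

[4, 5, 6, 8, 10, 9, 18, 12, 13, 14, 16, 17, 11]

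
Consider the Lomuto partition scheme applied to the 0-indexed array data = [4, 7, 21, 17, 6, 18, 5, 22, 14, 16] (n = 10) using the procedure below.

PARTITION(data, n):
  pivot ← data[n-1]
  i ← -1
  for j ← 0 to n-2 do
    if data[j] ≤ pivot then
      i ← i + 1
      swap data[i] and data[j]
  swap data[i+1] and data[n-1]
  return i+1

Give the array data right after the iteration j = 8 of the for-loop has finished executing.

pivot=16, i=-1
j=0: 4≤16, i=0, swap(0,0) ⇒ [4, 7, 21, 17, 6, 18, 5, 22, 14, 16]
j=1: 7≤16, i=1, swap(1,1) ⇒ [4, 7, 21, 17, 6, 18, 5, 22, 14, 16]
j=2: 21>16, skip
j=3: 17>16, skip
j=4: 6≤16, i=2, swap(2,4) ⇒ [4, 7, 6, 17, 21, 18, 5, 22, 14, 16]
j=5: 18>16, skip
j=6: 5≤16, i=3, swap(3,6) ⇒ [4, 7, 6, 5, 21, 18, 17, 22, 14, 16]
j=7: 22>16, skip
j=8: 14≤16, i=4, swap(4,8) ⇒ [4, 7, 6, 5, 14, 18, 17, 22, 21, 16]
(after j=8) data = [4, 7, 6, 5, 14, 18, 17, 22, 21, 16]

[4, 7, 6, 5, 14, 18, 17, 22, 21, 16]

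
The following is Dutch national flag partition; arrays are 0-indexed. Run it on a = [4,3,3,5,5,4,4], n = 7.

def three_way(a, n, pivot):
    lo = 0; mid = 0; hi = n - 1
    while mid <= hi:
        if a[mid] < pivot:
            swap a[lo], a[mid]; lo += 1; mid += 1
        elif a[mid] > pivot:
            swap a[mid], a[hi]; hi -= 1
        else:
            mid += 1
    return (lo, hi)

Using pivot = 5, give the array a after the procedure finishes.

pivot = 5; lo=0, mid=0, hi=6
a[mid]=4<5: swap a[0],a[0]; lo=1,mid=1 → [4,3,3,5,5,4,4]
a[mid]=3<5: swap a[1],a[1]; lo=2,mid=2 → [4,3,3,5,5,4,4]
a[mid]=3<5: swap a[2],a[2]; lo=3,mid=3 → [4,3,3,5,5,4,4]
a[mid]=5=5: mid=4
a[mid]=5=5: mid=5
a[mid]=4<5: swap a[3],a[5]; lo=4,mid=6 → [4,3,3,4,5,5,4]
a[mid]=4<5: swap a[4],a[6]; lo=5,mid=7 → [4,3,3,4,4,5,5]
end: lo=5, hi=6; a = [4,3,3,4,4,5,5]

[4,3,3,4,4,5,5]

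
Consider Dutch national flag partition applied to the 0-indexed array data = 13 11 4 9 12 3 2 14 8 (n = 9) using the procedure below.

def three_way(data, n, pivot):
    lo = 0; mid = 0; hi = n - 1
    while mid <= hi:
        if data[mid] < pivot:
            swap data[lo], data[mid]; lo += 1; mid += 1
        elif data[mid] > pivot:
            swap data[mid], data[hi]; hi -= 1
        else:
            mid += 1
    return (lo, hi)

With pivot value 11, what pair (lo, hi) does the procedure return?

(5, 5)

pivot = 11; lo=0, mid=0, hi=8
data[mid]=13>11: swap data[0],data[8]; hi=7 → 8 11 4 9 12 3 2 14 13
data[mid]=8<11: swap data[0],data[0]; lo=1,mid=1 → 8 11 4 9 12 3 2 14 13
data[mid]=11=11: mid=2
data[mid]=4<11: swap data[1],data[2]; lo=2,mid=3 → 8 4 11 9 12 3 2 14 13
data[mid]=9<11: swap data[2],data[3]; lo=3,mid=4 → 8 4 9 11 12 3 2 14 13
data[mid]=12>11: swap data[4],data[7]; hi=6 → 8 4 9 11 14 3 2 12 13
data[mid]=14>11: swap data[4],data[6]; hi=5 → 8 4 9 11 2 3 14 12 13
data[mid]=2<11: swap data[3],data[4]; lo=4,mid=5 → 8 4 9 2 11 3 14 12 13
data[mid]=3<11: swap data[4],data[5]; lo=5,mid=6 → 8 4 9 2 3 11 14 12 13
end: lo=5, hi=5; data = 8 4 9 2 3 11 14 12 13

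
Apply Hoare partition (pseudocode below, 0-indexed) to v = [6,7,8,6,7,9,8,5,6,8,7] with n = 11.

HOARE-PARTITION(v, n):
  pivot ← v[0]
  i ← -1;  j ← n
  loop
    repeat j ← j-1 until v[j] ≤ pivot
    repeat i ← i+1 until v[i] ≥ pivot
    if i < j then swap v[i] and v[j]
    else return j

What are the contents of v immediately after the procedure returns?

[6,5,6,8,7,9,8,7,6,8,7]

pivot = v[0] = 6; i = -1, j = 11
j→8 (v[8]=6≤6), i→0 (v[0]=6≥6); i<j, swap → [6,7,8,6,7,9,8,5,6,8,7]
j→7 (v[7]=5≤6), i→1 (v[1]=7≥6); i<j, swap → [6,5,8,6,7,9,8,7,6,8,7]
j→3 (v[3]=6≤6), i→2 (v[2]=8≥6); i<j, swap → [6,5,6,8,7,9,8,7,6,8,7]
j→2, i→3; i≥j, return j=2. v = [6,5,6,8,7,9,8,7,6,8,7]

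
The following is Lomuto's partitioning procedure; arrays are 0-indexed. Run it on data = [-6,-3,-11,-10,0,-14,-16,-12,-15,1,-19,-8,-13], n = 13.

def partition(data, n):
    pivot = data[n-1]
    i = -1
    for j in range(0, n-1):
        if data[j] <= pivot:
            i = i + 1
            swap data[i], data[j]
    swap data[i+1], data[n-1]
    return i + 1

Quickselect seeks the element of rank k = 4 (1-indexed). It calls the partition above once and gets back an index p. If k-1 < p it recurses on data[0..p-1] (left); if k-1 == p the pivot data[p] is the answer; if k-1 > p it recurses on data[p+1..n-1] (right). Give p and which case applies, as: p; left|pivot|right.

pivot = data[12] = -13; i = -1
j=0: data[0]=-6 > -13 → no swap
j=1: data[1]=-3 > -13 → no swap
j=2: data[2]=-11 > -13 → no swap
j=3: data[3]=-10 > -13 → no swap
j=4: data[4]=0 > -13 → no swap
j=5: data[5]=-14 ≤ -13 → i=0, swap data[0],data[5] → [-14,-3,-11,-10,0,-6,-16,-12,-15,1,-19,-8,-13]
j=6: data[6]=-16 ≤ -13 → i=1, swap data[1],data[6] → [-14,-16,-11,-10,0,-6,-3,-12,-15,1,-19,-8,-13]
j=7: data[7]=-12 > -13 → no swap
j=8: data[8]=-15 ≤ -13 → i=2, swap data[2],data[8] → [-14,-16,-15,-10,0,-6,-3,-12,-11,1,-19,-8,-13]
j=9: data[9]=1 > -13 → no swap
j=10: data[10]=-19 ≤ -13 → i=3, swap data[3],data[10] → [-14,-16,-15,-19,0,-6,-3,-12,-11,1,-10,-8,-13]
j=11: data[11]=-8 > -13 → no swap
final swap data[4],data[12] → [-14,-16,-15,-19,-13,-6,-3,-12,-11,1,-10,-8,0]; return 4
p = 4; k-1 = 3 < 4 ⇒ left

4; left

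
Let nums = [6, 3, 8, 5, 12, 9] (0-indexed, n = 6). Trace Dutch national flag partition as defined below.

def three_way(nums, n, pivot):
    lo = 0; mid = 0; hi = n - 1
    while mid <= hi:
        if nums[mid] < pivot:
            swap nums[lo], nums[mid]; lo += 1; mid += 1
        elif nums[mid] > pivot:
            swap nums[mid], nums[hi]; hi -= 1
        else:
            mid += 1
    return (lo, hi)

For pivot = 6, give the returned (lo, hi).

(2, 2)

pivot = 6; lo=0, mid=0, hi=5
nums[mid]=6=6: mid=1
nums[mid]=3<6: swap nums[0],nums[1]; lo=1,mid=2 → [3, 6, 8, 5, 12, 9]
nums[mid]=8>6: swap nums[2],nums[5]; hi=4 → [3, 6, 9, 5, 12, 8]
nums[mid]=9>6: swap nums[2],nums[4]; hi=3 → [3, 6, 12, 5, 9, 8]
nums[mid]=12>6: swap nums[2],nums[3]; hi=2 → [3, 6, 5, 12, 9, 8]
nums[mid]=5<6: swap nums[1],nums[2]; lo=2,mid=3 → [3, 5, 6, 12, 9, 8]
end: lo=2, hi=2; nums = [3, 5, 6, 12, 9, 8]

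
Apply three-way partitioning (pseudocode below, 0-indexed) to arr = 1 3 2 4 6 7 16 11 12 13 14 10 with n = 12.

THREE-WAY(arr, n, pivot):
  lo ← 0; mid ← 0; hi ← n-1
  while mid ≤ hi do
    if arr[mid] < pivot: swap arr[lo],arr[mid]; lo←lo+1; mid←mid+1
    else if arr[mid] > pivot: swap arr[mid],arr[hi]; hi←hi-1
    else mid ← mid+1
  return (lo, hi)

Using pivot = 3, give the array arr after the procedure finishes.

pivot = 3; lo=0, mid=0, hi=11
arr[mid]=1<3: swap arr[0],arr[0]; lo=1,mid=1 → 1 3 2 4 6 7 16 11 12 13 14 10
arr[mid]=3=3: mid=2
arr[mid]=2<3: swap arr[1],arr[2]; lo=2,mid=3 → 1 2 3 4 6 7 16 11 12 13 14 10
arr[mid]=4>3: swap arr[3],arr[11]; hi=10 → 1 2 3 10 6 7 16 11 12 13 14 4
arr[mid]=10>3: swap arr[3],arr[10]; hi=9 → 1 2 3 14 6 7 16 11 12 13 10 4
arr[mid]=14>3: swap arr[3],arr[9]; hi=8 → 1 2 3 13 6 7 16 11 12 14 10 4
arr[mid]=13>3: swap arr[3],arr[8]; hi=7 → 1 2 3 12 6 7 16 11 13 14 10 4
arr[mid]=12>3: swap arr[3],arr[7]; hi=6 → 1 2 3 11 6 7 16 12 13 14 10 4
arr[mid]=11>3: swap arr[3],arr[6]; hi=5 → 1 2 3 16 6 7 11 12 13 14 10 4
arr[mid]=16>3: swap arr[3],arr[5]; hi=4 → 1 2 3 7 6 16 11 12 13 14 10 4
arr[mid]=7>3: swap arr[3],arr[4]; hi=3 → 1 2 3 6 7 16 11 12 13 14 10 4
arr[mid]=6>3: swap arr[3],arr[3]; hi=2 → 1 2 3 6 7 16 11 12 13 14 10 4
end: lo=2, hi=2; arr = 1 2 3 6 7 16 11 12 13 14 10 4

1 2 3 6 7 16 11 12 13 14 10 4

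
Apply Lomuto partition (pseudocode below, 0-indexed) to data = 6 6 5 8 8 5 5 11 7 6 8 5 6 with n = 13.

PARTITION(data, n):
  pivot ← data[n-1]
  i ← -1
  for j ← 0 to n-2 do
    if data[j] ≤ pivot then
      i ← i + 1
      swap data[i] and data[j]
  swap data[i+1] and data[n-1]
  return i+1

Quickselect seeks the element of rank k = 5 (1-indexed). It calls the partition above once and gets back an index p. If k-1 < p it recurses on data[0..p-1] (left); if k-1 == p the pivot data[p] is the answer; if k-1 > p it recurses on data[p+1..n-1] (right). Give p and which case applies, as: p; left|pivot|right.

7; left

pivot=6, i=-1
j=0: 6≤6, i=0, swap(0,0) ⇒ 6 6 5 8 8 5 5 11 7 6 8 5 6
j=1: 6≤6, i=1, swap(1,1) ⇒ 6 6 5 8 8 5 5 11 7 6 8 5 6
j=2: 5≤6, i=2, swap(2,2) ⇒ 6 6 5 8 8 5 5 11 7 6 8 5 6
j=3: 8>6, skip
j=4: 8>6, skip
j=5: 5≤6, i=3, swap(3,5) ⇒ 6 6 5 5 8 8 5 11 7 6 8 5 6
j=6: 5≤6, i=4, swap(4,6) ⇒ 6 6 5 5 5 8 8 11 7 6 8 5 6
j=7: 11>6, skip
j=8: 7>6, skip
j=9: 6≤6, i=5, swap(5,9) ⇒ 6 6 5 5 5 6 8 11 7 8 8 5 6
j=10: 8>6, skip
j=11: 5≤6, i=6, swap(6,11) ⇒ 6 6 5 5 5 6 5 11 7 8 8 8 6
swap(7,12) ⇒ 6 6 5 5 5 6 5 6 7 8 8 8 11; return 7
p = 7; k-1 = 4 < 7 ⇒ left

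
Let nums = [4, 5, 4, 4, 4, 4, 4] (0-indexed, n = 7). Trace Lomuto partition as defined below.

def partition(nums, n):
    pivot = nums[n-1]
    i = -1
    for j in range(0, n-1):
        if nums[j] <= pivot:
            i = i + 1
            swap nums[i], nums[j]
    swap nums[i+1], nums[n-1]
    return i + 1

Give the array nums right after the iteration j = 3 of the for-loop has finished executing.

pivot = nums[6] = 4; i = -1
j=0: nums[0]=4 ≤ 4 → i=0, swap nums[0],nums[0] (no change) → [4, 5, 4, 4, 4, 4, 4]
j=1: nums[1]=5 > 4 → no swap
j=2: nums[2]=4 ≤ 4 → i=1, swap nums[1],nums[2] → [4, 4, 5, 4, 4, 4, 4]
j=3: nums[3]=4 ≤ 4 → i=2, swap nums[2],nums[3] → [4, 4, 4, 5, 4, 4, 4]
(after j=3) nums = [4, 4, 4, 5, 4, 4, 4]

[4, 4, 4, 5, 4, 4, 4]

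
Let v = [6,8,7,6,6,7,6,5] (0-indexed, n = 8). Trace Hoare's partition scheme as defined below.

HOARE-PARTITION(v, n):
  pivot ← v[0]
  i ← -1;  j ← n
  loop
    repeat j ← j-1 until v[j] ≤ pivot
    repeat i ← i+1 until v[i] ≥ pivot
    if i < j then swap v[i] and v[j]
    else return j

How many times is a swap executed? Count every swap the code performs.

pivot = v[0] = 6; i = -1, j = 8
j→7 (v[7]=5≤6), i→0 (v[0]=6≥6); i<j, swap → [5,8,7,6,6,7,6,6]
j→6 (v[6]=6≤6), i→1 (v[1]=8≥6); i<j, swap → [5,6,7,6,6,7,8,6]
j→4 (v[4]=6≤6), i→2 (v[2]=7≥6); i<j, swap → [5,6,6,6,7,7,8,6]
j→3, i→3; i≥j, return j=3. v = [5,6,6,6,7,7,8,6]

3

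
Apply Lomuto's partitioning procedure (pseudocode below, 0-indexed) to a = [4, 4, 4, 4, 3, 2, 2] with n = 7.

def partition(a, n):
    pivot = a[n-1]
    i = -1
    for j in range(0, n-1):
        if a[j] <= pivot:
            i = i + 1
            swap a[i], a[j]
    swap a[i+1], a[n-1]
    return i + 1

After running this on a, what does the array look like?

pivot=2, i=-1
j=0: 4>2, skip
j=1: 4>2, skip
j=2: 4>2, skip
j=3: 4>2, skip
j=4: 3>2, skip
j=5: 2≤2, i=0, swap(0,5) ⇒ [2, 4, 4, 4, 3, 4, 2]
swap(1,6) ⇒ [2, 2, 4, 4, 3, 4, 4]; return 1

[2, 2, 4, 4, 3, 4, 4]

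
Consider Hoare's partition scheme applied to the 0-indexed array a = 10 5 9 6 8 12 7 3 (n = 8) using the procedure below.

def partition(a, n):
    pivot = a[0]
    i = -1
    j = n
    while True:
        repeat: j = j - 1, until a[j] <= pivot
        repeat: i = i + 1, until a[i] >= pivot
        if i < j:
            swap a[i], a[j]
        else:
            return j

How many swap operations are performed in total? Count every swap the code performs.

2

pivot = a[0] = 10; i = -1, j = 8
j→7 (a[7]=3≤10), i→0 (a[0]=10≥10); i<j, swap → 3 5 9 6 8 12 7 10
j→6 (a[6]=7≤10), i→5 (a[5]=12≥10); i<j, swap → 3 5 9 6 8 7 12 10
j→5, i→6; i≥j, return j=5. a = 3 5 9 6 8 7 12 10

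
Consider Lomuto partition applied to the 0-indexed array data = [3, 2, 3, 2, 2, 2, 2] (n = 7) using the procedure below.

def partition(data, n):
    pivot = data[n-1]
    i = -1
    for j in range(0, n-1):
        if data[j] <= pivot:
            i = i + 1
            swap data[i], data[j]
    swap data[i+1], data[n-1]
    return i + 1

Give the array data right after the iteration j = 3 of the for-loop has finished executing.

[2, 2, 3, 3, 2, 2, 2]

pivot = data[6] = 2; i = -1
j=0: data[0]=3 > 2 → no swap
j=1: data[1]=2 ≤ 2 → i=0, swap data[0],data[1] → [2, 3, 3, 2, 2, 2, 2]
j=2: data[2]=3 > 2 → no swap
j=3: data[3]=2 ≤ 2 → i=1, swap data[1],data[3] → [2, 2, 3, 3, 2, 2, 2]
(after j=3) data = [2, 2, 3, 3, 2, 2, 2]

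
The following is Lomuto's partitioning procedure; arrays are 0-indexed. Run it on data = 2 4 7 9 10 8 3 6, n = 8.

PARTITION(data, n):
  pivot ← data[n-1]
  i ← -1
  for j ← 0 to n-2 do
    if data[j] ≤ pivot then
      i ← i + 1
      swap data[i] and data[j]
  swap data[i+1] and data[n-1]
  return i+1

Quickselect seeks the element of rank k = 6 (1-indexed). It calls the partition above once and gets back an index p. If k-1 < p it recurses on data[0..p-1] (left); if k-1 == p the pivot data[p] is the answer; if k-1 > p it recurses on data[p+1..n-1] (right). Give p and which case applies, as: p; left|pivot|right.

3; right

pivot=6, i=-1
j=0: 2≤6, i=0, swap(0,0) ⇒ 2 4 7 9 10 8 3 6
j=1: 4≤6, i=1, swap(1,1) ⇒ 2 4 7 9 10 8 3 6
j=2: 7>6, skip
j=3: 9>6, skip
j=4: 10>6, skip
j=5: 8>6, skip
j=6: 3≤6, i=2, swap(2,6) ⇒ 2 4 3 9 10 8 7 6
swap(3,7) ⇒ 2 4 3 6 10 8 7 9; return 3
p = 3; k-1 = 5 > 3 ⇒ right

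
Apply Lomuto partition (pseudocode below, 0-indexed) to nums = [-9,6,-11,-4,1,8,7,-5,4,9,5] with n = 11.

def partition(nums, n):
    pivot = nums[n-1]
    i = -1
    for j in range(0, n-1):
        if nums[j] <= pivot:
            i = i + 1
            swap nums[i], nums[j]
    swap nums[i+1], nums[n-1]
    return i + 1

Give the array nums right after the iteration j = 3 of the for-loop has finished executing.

pivot = nums[10] = 5; i = -1
j=0: nums[0]=-9 ≤ 5 → i=0, swap nums[0],nums[0] (no change) → [-9,6,-11,-4,1,8,7,-5,4,9,5]
j=1: nums[1]=6 > 5 → no swap
j=2: nums[2]=-11 ≤ 5 → i=1, swap nums[1],nums[2] → [-9,-11,6,-4,1,8,7,-5,4,9,5]
j=3: nums[3]=-4 ≤ 5 → i=2, swap nums[2],nums[3] → [-9,-11,-4,6,1,8,7,-5,4,9,5]
(after j=3) nums = [-9,-11,-4,6,1,8,7,-5,4,9,5]

[-9,-11,-4,6,1,8,7,-5,4,9,5]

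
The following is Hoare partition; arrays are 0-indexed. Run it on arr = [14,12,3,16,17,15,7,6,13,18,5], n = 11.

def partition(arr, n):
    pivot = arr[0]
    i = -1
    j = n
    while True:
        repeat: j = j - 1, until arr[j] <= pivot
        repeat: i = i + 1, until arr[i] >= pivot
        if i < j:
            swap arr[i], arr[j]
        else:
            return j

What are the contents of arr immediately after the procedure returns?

[5,12,3,13,6,7,15,17,16,18,14]

pivot = arr[0] = 14; i = -1, j = 11
j→10 (arr[10]=5≤14), i→0 (arr[0]=14≥14); i<j, swap → [5,12,3,16,17,15,7,6,13,18,14]
j→8 (arr[8]=13≤14), i→3 (arr[3]=16≥14); i<j, swap → [5,12,3,13,17,15,7,6,16,18,14]
j→7 (arr[7]=6≤14), i→4 (arr[4]=17≥14); i<j, swap → [5,12,3,13,6,15,7,17,16,18,14]
j→6 (arr[6]=7≤14), i→5 (arr[5]=15≥14); i<j, swap → [5,12,3,13,6,7,15,17,16,18,14]
j→5, i→6; i≥j, return j=5. arr = [5,12,3,13,6,7,15,17,16,18,14]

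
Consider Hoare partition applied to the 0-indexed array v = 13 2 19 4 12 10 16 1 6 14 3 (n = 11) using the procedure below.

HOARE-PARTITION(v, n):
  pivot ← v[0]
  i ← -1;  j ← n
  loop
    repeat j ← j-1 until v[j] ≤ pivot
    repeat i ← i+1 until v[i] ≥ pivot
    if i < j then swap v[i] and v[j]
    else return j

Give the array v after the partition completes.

pivot = v[0] = 13; i = -1, j = 11
j→10 (v[10]=3≤13), i→0 (v[0]=13≥13); i<j, swap → 3 2 19 4 12 10 16 1 6 14 13
j→8 (v[8]=6≤13), i→2 (v[2]=19≥13); i<j, swap → 3 2 6 4 12 10 16 1 19 14 13
j→7 (v[7]=1≤13), i→6 (v[6]=16≥13); i<j, swap → 3 2 6 4 12 10 1 16 19 14 13
j→6, i→7; i≥j, return j=6. v = 3 2 6 4 12 10 1 16 19 14 13

3 2 6 4 12 10 1 16 19 14 13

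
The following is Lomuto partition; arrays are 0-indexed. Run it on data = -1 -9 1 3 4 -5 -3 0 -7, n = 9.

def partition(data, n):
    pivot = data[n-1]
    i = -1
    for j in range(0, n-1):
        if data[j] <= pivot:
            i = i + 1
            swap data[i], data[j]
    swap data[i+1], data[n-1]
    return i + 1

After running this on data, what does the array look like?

-9 -7 1 3 4 -5 -3 0 -1

pivot=-7, i=-1
j=0: -1>-7, skip
j=1: -9≤-7, i=0, swap(0,1) ⇒ -9 -1 1 3 4 -5 -3 0 -7
j=2: 1>-7, skip
j=3: 3>-7, skip
j=4: 4>-7, skip
j=5: -5>-7, skip
j=6: -3>-7, skip
j=7: 0>-7, skip
swap(1,8) ⇒ -9 -7 1 3 4 -5 -3 0 -1; return 1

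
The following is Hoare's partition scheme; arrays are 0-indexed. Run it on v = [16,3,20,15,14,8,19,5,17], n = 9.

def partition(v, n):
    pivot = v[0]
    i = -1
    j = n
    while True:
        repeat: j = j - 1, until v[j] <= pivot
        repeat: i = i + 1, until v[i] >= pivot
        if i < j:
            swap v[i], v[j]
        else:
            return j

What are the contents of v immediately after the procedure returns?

[5,3,8,15,14,20,19,16,17]

pivot = v[0] = 16; i = -1, j = 9
j→7 (v[7]=5≤16), i→0 (v[0]=16≥16); i<j, swap → [5,3,20,15,14,8,19,16,17]
j→5 (v[5]=8≤16), i→2 (v[2]=20≥16); i<j, swap → [5,3,8,15,14,20,19,16,17]
j→4, i→5; i≥j, return j=4. v = [5,3,8,15,14,20,19,16,17]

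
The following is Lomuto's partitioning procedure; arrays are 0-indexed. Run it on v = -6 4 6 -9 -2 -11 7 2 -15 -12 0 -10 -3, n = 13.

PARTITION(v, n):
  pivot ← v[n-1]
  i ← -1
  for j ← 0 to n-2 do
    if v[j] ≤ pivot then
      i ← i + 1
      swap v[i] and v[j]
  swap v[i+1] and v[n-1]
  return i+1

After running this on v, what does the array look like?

-6 -9 -11 -15 -12 -10 -3 2 4 -2 0 6 7

pivot = v[12] = -3; i = -1
j=0: v[0]=-6 ≤ -3 → i=0, swap v[0],v[0] (no change) → -6 4 6 -9 -2 -11 7 2 -15 -12 0 -10 -3
j=1: v[1]=4 > -3 → no swap
j=2: v[2]=6 > -3 → no swap
j=3: v[3]=-9 ≤ -3 → i=1, swap v[1],v[3] → -6 -9 6 4 -2 -11 7 2 -15 -12 0 -10 -3
j=4: v[4]=-2 > -3 → no swap
j=5: v[5]=-11 ≤ -3 → i=2, swap v[2],v[5] → -6 -9 -11 4 -2 6 7 2 -15 -12 0 -10 -3
j=6: v[6]=7 > -3 → no swap
j=7: v[7]=2 > -3 → no swap
j=8: v[8]=-15 ≤ -3 → i=3, swap v[3],v[8] → -6 -9 -11 -15 -2 6 7 2 4 -12 0 -10 -3
j=9: v[9]=-12 ≤ -3 → i=4, swap v[4],v[9] → -6 -9 -11 -15 -12 6 7 2 4 -2 0 -10 -3
j=10: v[10]=0 > -3 → no swap
j=11: v[11]=-10 ≤ -3 → i=5, swap v[5],v[11] → -6 -9 -11 -15 -12 -10 7 2 4 -2 0 6 -3
final swap v[6],v[12] → -6 -9 -11 -15 -12 -10 -3 2 4 -2 0 6 7; return 6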